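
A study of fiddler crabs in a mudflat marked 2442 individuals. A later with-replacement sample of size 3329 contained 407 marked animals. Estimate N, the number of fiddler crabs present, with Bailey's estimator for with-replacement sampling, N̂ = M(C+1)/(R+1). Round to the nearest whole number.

N ≈ 19,931

N̂ = 2442·(3329+1)/(407+1) = 2442·3330/408 = 8131860/408 ≈ 19931.0 → 19931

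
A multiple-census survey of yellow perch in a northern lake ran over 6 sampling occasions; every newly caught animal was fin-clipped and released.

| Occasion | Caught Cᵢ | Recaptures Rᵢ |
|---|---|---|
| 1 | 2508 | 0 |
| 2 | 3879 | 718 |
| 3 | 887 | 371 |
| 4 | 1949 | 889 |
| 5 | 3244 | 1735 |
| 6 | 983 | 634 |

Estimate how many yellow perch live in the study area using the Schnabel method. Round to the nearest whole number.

Marked at large before each occasion: Mᵢ = Σⱼ<ᵢ (Cⱼ − Rⱼ) → M1=0, M2=2508, M3=5669, M4=6185, M5=7245, M6=8754
Σ MᵢCᵢ = 0·2508 + 2508·3879 + 5669·887 + 6185·1949 + 7245·3244 + 8754·983 = 0 + 9728532 + 5028403 + 12054565 + 23502780 + 8605182 = 58919462
Σ Rᵢ = 0 + 718 + 371 + 889 + 1735 + 634 = 4347
N̂ = 58919462 / 4347 ≈ 13554.1 → 13554

N ≈ 13,554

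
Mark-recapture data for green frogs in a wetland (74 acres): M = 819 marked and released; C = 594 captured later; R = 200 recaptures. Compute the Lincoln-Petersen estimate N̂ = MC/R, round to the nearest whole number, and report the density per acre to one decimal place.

density ≈ 32.9 green frogs per acre

N̂ = 819·594/200 = 486486/200 ≈ 2432.4 → 2432
Density = N̂ / area = 2432 / 74 ≈ 32.86 → 32.9 per acre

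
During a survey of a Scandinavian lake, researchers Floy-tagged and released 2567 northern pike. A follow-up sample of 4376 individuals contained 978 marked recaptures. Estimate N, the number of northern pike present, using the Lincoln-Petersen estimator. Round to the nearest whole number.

N ≈ 11,486

The marked fraction in the recapture sample should equal the marked fraction in the population: 978/4376 = 2567/N.
N = (2567 × 4376) / 978 = 11233192 / 978 ≈ 11485.9 → 11486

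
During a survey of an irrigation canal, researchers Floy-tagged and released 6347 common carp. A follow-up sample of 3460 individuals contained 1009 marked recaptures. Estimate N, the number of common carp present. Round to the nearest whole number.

N = (6347 × 3460) / 1009 = 21960620 / 1009 ≈ 21764.7 → 21765

N ≈ 21,765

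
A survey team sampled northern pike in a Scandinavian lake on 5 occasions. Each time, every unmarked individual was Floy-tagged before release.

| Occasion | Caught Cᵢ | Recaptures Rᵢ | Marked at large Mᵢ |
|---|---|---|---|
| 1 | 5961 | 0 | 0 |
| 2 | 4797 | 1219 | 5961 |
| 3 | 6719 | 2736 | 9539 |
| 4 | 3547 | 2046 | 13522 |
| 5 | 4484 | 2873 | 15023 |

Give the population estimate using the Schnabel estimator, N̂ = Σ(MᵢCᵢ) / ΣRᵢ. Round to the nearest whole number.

N ≈ 23,441

Σ MᵢCᵢ = 0·5961 + 5961·4797 + 9539·6719 + 13522·3547 + 15023·4484 = 0 + 28594917 + 64092541 + 47962534 + 67363132 = 208013124
Σ Rᵢ = 0 + 1219 + 2736 + 2046 + 2873 = 8874
N̂ = 208013124 / 8874 ≈ 23440.7 → 23441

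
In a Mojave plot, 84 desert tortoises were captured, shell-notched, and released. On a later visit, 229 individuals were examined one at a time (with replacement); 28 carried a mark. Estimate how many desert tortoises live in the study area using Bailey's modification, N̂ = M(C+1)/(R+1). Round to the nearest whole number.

N̂ = 84·(229+1)/(28+1) = 84·230/29 = 19320/29 ≈ 666.2 → 666

N ≈ 666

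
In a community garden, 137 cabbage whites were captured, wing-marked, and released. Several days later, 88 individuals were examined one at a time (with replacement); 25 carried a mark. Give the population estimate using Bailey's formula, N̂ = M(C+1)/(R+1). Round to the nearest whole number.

N ≈ 469

N̂ = 137·(88+1)/(25+1) = 137·89/26 = 12193/26 ≈ 469.0 → 469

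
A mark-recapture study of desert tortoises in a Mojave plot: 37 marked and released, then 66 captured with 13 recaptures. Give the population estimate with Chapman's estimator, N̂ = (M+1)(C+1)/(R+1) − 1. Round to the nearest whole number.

N ≈ 181

N̂ = (37+1)(66+1)/(13+1) − 1 = 38·67/14 − 1
= 2546/14 − 1 ≈ 181.9 − 1 ≈ 180.9 → 181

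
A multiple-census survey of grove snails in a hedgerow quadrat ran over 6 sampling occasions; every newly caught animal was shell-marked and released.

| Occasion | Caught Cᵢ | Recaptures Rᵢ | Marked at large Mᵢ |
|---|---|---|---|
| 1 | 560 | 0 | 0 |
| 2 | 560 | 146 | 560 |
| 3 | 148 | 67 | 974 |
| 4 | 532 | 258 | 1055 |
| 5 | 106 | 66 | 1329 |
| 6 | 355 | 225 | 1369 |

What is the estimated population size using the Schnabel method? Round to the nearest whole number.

N ≈ 2160

Σ MᵢCᵢ = 0·560 + 560·560 + 974·148 + 1055·532 + 1329·106 + 1369·355 = 0 + 313600 + 144152 + 561260 + 140874 + 485995 = 1645881
Σ Rᵢ = 0 + 146 + 67 + 258 + 66 + 225 = 762
N̂ = 1645881 / 762 ≈ 2159.9 → 2160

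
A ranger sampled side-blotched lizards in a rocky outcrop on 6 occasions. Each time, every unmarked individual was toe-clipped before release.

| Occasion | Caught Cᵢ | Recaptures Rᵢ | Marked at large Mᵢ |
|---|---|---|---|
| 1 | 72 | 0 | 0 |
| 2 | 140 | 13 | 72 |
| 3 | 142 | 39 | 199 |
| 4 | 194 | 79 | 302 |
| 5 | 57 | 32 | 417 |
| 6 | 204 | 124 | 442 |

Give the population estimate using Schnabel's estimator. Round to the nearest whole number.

Σ MᵢCᵢ = 0·72 + 72·140 + 199·142 + 302·194 + 417·57 + 442·204 = 0 + 10080 + 28258 + 58588 + 23769 + 90168 = 210863
Σ Rᵢ = 0 + 13 + 39 + 79 + 32 + 124 = 287
N̂ = 210863 / 287 ≈ 734.7 → 735

N ≈ 735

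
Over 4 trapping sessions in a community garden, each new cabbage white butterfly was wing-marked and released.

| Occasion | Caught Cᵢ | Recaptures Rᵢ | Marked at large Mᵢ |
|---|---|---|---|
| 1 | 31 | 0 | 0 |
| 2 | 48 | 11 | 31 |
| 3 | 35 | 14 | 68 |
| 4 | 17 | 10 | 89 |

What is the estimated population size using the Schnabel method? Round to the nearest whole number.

Σ MᵢCᵢ = 0·31 + 31·48 + 68·35 + 89·17 = 0 + 1488 + 2380 + 1513 = 5381
Σ Rᵢ = 0 + 11 + 14 + 10 = 35
N̂ = 5381 / 35 ≈ 153.7 → 154

N ≈ 154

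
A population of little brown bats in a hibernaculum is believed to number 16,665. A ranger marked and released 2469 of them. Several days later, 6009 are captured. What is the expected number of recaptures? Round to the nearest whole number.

Expected recaptures E[R] = M·C / N.
E[R] = 2469 × 6009 / 16665 = 14836221 / 16665 ≈ 890.3 → 890

expected recaptures ≈ 890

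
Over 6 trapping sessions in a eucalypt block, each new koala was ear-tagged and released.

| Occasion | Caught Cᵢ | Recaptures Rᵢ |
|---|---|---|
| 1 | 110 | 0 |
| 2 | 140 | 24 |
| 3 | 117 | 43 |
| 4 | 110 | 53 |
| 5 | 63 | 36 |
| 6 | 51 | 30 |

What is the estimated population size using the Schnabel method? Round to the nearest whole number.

N ≈ 629

Marked at large before each occasion: Mᵢ = Σⱼ<ᵢ (Cⱼ − Rⱼ) → M1=0, M2=110, M3=226, M4=300, M5=357, M6=384
Σ MᵢCᵢ = 0·110 + 110·140 + 226·117 + 300·110 + 357·63 + 384·51 = 0 + 15400 + 26442 + 33000 + 22491 + 19584 = 116917
Σ Rᵢ = 0 + 24 + 43 + 53 + 36 + 30 = 186
N̂ = 116917 / 186 ≈ 628.6 → 629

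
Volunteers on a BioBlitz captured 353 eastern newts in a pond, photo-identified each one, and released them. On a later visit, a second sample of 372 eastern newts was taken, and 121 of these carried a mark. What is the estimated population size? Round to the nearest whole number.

N ≈ 1085

N = (353 × 372) / 121 = 131316 / 121 ≈ 1085.3 → 1085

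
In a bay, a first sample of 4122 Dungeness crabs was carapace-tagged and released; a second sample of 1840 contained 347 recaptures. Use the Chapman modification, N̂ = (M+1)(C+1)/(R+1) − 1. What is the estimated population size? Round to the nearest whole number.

N ≈ 21,811

N̂ = (4122+1)(1840+1)/(347+1) − 1 = 4123·1841/348 − 1
= 7590443/348 − 1 ≈ 21811.6 − 1 ≈ 21810.6 → 21811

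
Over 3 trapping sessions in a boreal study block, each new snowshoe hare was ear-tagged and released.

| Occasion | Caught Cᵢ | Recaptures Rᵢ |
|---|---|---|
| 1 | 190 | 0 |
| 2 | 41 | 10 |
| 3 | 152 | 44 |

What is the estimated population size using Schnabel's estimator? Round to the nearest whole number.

Marked at large before each occasion: Mᵢ = Σⱼ<ᵢ (Cⱼ − Rⱼ) → M1=0, M2=190, M3=221
Σ MᵢCᵢ = 0·190 + 190·41 + 221·152 = 0 + 7790 + 33592 = 41382
Σ Rᵢ = 0 + 10 + 44 = 54
N̂ = 41382 / 54 ≈ 766.3 → 766

N ≈ 766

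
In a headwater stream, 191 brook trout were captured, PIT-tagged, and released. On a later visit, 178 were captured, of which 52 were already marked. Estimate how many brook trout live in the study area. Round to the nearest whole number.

If marked individuals mix randomly, R/C ≈ M/N, giving N ≈ M·C/R.
N = (191 × 178) / 52 = 33998 / 52 ≈ 653.8 → 654

N ≈ 654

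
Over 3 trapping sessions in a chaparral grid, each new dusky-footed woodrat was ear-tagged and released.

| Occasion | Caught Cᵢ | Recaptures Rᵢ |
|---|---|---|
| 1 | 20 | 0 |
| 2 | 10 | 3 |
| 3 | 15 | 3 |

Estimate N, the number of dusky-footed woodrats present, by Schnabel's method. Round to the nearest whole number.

N ≈ 101

Marked at large before each occasion: Mᵢ = Σⱼ<ᵢ (Cⱼ − Rⱼ) → M1=0, M2=20, M3=27
Σ MᵢCᵢ = 0·20 + 20·10 + 27·15 = 0 + 200 + 405 = 605
Σ Rᵢ = 0 + 3 + 3 = 6
N̂ = 605 / 6 ≈ 100.8 → 101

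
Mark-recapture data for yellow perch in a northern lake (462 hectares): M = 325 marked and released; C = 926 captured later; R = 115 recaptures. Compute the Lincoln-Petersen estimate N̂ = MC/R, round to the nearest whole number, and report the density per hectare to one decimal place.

N̂ = 325·926/115 = 300950/115 ≈ 2617.0 → 2617
Density = N̂ / area = 2617 / 462 ≈ 5.66 → 5.7 per hectare

density ≈ 5.7 yellow perch per hectare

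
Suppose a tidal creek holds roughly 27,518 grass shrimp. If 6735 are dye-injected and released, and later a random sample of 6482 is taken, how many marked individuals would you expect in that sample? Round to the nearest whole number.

expected recaptures ≈ 1586

The marked fraction of the population is 6735/27518, so in a sample of 6482 expect C·(M/N) marked.
E[R] = 6735 × 6482 / 27518 = 43656270 / 27518 ≈ 1586.46 → 1586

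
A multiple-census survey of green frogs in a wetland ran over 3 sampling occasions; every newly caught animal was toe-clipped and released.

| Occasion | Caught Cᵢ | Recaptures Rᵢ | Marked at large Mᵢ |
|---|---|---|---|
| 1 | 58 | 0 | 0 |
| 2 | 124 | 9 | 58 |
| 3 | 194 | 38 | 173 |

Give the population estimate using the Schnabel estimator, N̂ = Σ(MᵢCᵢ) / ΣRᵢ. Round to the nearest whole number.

N ≈ 867

Σ MᵢCᵢ = 0·58 + 58·124 + 173·194 = 0 + 7192 + 33562 = 40754
Σ Rᵢ = 0 + 9 + 38 = 47
N̂ = 40754 / 47 ≈ 867.1 → 867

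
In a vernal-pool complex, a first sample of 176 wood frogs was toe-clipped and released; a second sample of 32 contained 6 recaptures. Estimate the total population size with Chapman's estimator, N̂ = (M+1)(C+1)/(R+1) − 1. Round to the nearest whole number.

N̂ = (176+1)(32+1)/(6+1) − 1 = 177·33/7 − 1
= 5841/7 − 1 ≈ 834.4 − 1 ≈ 833.4 → 833

N ≈ 833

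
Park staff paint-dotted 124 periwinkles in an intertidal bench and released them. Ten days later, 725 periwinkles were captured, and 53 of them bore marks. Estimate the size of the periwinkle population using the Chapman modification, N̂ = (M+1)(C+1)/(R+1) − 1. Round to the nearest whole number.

N ≈ 1680

N̂ = (124+1)(725+1)/(53+1) − 1 = 125·726/54 − 1
= 90750/54 − 1 ≈ 1680.6 − 1 ≈ 1679.6 → 1680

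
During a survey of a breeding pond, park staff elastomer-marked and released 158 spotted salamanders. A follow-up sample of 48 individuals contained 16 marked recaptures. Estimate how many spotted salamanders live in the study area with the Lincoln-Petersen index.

N = 474

Lincoln-Petersen assumes M/N = R/C, so N = M·C / R.
N = (158 × 48) / 16 = 7584 / 16 = 474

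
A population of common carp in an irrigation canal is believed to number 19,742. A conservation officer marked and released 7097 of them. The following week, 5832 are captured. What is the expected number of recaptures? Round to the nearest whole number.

Expected recaptures E[R] = M·C / N.
E[R] = 7097 × 5832 / 19742 = 41389704 / 19742 ≈ 2096.5 → 2097

expected recaptures ≈ 2097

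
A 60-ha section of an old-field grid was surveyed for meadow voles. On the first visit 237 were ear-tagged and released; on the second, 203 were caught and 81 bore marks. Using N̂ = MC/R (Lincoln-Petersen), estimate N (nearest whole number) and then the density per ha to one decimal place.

density ≈ 9.9 meadow voles per ha

N̂ = 237·203/81 = 48111/81 ≈ 594.0 → 594
Density = N̂ / area = 594 / 60 ≈ 9.90 → 9.9 per ha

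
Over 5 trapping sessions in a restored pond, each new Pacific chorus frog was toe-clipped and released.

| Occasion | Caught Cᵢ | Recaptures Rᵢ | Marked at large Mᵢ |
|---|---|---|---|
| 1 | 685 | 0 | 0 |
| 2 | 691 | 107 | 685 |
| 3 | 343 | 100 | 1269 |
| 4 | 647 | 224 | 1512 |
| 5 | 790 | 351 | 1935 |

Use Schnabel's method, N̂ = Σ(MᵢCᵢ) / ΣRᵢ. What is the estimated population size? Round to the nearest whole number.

Σ MᵢCᵢ = 0·685 + 685·691 + 1269·343 + 1512·647 + 1935·790 = 0 + 473335 + 435267 + 978264 + 1528650 = 3415516
Σ Rᵢ = 0 + 107 + 100 + 224 + 351 = 782
N̂ = 3415516 / 782 ≈ 4367.7 → 4368

N ≈ 4368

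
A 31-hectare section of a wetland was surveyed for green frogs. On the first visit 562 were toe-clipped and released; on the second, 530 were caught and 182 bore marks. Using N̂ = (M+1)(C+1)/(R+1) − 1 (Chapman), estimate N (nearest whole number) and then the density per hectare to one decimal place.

density ≈ 52.7 green frogs per hectare

N̂ = 563·531/183 − 1 = 298953/183 − 1 ≈ 1632.6 → 1633
Density = N̂ / area = 1633 / 31 ≈ 52.68 → 52.7 per hectare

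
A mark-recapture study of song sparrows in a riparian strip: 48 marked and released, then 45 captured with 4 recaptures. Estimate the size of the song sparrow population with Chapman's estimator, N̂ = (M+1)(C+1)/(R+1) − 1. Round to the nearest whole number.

N ≈ 450

N̂ = (48+1)(45+1)/(4+1) − 1 = 49·46/5 − 1
= 2254/5 − 1 ≈ 450.8 − 1 ≈ 449.8 → 450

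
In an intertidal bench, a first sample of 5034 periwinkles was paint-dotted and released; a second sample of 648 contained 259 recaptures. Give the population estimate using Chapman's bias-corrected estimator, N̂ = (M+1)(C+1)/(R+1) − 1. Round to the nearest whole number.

N ≈ 12,567

N̂ = (5034+1)(648+1)/(259+1) − 1 = 5035·649/260 − 1
= 3267715/260 − 1 ≈ 12568.1 − 1 ≈ 12567.1 → 12567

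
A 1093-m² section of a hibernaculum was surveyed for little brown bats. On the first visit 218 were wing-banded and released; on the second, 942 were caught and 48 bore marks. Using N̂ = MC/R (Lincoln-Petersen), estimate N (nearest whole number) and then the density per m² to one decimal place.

density ≈ 3.9 little brown bats per m²

N̂ = 218·942/48 = 205356/48 ≈ 4278.2 → 4278
Density = N̂ / area = 4278 / 1093 ≈ 3.91 → 3.9 per m²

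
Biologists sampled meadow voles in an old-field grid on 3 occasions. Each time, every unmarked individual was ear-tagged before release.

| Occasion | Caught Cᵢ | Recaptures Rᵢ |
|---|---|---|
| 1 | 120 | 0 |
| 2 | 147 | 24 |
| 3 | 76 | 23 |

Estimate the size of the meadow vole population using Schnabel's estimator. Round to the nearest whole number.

N ≈ 768

Marked at large before each occasion: Mᵢ = Σⱼ<ᵢ (Cⱼ − Rⱼ) → M1=0, M2=120, M3=243
Σ MᵢCᵢ = 0·120 + 120·147 + 243·76 = 0 + 17640 + 18468 = 36108
Σ Rᵢ = 0 + 24 + 23 = 47
N̂ = 36108 / 47 ≈ 768.3 → 768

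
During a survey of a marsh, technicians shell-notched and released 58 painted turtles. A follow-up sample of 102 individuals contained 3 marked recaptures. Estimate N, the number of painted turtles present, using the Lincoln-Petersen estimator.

Lincoln-Petersen assumes M/N = R/C, so N = M·C / R.
N = (58 × 102) / 3 = 5916 / 3 = 1972

N = 1972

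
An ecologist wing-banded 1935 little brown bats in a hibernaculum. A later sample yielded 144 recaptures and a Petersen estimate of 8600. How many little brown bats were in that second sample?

From N = M·C/R: C = N·R / M = 8600·144 / 1935 = 1238400 / 1935 = 640.

C = 640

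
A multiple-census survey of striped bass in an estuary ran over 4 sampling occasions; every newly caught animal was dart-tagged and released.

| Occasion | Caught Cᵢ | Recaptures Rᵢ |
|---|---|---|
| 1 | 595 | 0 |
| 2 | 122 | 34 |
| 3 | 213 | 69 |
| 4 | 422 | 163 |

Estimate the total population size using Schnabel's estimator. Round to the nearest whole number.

N ≈ 2132

Marked at large before each occasion: Mᵢ = Σⱼ<ᵢ (Cⱼ − Rⱼ) → M1=0, M2=595, M3=683, M4=827
Σ MᵢCᵢ = 0·595 + 595·122 + 683·213 + 827·422 = 0 + 72590 + 145479 + 348994 = 567063
Σ Rᵢ = 0 + 34 + 69 + 163 = 266
N̂ = 567063 / 266 ≈ 2131.8 → 2132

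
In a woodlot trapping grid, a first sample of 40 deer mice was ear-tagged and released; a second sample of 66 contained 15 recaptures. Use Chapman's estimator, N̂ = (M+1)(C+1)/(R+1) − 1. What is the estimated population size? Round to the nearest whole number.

N̂ = (40+1)(66+1)/(15+1) − 1 = 41·67/16 − 1
= 2747/16 − 1 ≈ 171.7 − 1 ≈ 170.7 → 171

N ≈ 171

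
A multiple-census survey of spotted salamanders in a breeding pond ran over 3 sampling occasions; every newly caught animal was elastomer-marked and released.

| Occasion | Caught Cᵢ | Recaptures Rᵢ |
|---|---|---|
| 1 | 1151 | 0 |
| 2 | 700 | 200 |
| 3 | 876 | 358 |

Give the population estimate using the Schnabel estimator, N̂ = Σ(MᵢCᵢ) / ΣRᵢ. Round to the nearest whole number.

Marked at large before each occasion: Mᵢ = Σⱼ<ᵢ (Cⱼ − Rⱼ) → M1=0, M2=1151, M3=1651
Σ MᵢCᵢ = 0·1151 + 1151·700 + 1651·876 = 0 + 805700 + 1446276 = 2251976
Σ Rᵢ = 0 + 200 + 358 = 558
N̂ = 2251976 / 558 ≈ 4035.8 → 4036

N ≈ 4036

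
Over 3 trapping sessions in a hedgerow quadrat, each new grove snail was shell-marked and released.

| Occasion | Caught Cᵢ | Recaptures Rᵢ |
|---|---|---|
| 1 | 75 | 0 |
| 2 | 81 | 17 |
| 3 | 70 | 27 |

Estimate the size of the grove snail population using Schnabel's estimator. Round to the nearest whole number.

N ≈ 359

Marked at large before each occasion: Mᵢ = Σⱼ<ᵢ (Cⱼ − Rⱼ) → M1=0, M2=75, M3=139
Σ MᵢCᵢ = 0·75 + 75·81 + 139·70 = 0 + 6075 + 9730 = 15805
Σ Rᵢ = 0 + 17 + 27 = 44
N̂ = 15805 / 44 ≈ 359.2 → 359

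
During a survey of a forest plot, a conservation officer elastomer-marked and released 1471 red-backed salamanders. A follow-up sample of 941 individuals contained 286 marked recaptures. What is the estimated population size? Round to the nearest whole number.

Lincoln-Petersen assumes M/N = R/C, so N = M·C / R.
N = (1471 × 941) / 286 = 1384211 / 286 ≈ 4839.9 → 4840

N ≈ 4840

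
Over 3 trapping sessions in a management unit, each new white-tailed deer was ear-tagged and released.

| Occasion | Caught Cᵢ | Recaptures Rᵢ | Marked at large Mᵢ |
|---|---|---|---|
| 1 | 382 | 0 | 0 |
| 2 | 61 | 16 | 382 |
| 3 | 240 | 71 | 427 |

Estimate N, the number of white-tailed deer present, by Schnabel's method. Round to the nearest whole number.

N ≈ 1446

Σ MᵢCᵢ = 0·382 + 382·61 + 427·240 = 0 + 23302 + 102480 = 125782
Σ Rᵢ = 0 + 16 + 71 = 87
N̂ = 125782 / 87 ≈ 1445.8 → 1446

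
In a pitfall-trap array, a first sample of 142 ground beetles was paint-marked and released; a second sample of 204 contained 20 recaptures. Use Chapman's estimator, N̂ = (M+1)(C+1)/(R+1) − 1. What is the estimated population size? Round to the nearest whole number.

N ≈ 1395

N̂ = (142+1)(204+1)/(20+1) − 1 = 143·205/21 − 1
= 29315/21 − 1 ≈ 1396.0 − 1 ≈ 1395.0 → 1395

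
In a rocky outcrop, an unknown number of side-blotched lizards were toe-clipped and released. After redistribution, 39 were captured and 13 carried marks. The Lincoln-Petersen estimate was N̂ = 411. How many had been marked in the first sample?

From N = M·C/R: M = N·R / C = 411·13 / 39 = 5343 / 39 = 137.

M = 137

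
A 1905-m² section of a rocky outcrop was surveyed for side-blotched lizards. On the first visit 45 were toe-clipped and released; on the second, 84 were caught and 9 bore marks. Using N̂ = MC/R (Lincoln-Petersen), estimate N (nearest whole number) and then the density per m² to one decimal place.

density ≈ 0.2 side-blotched lizards per m²

N̂ = 45·84/9 = 3780/9 = 420
Density = N̂ / area = 420 / 1905 ≈ 0.22 → 0.2 per m²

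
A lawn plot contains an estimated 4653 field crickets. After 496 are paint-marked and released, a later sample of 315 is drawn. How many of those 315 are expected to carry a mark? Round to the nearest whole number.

Expected recaptures E[R] = M·C / N.
E[R] = 496 × 315 / 4653 = 156240 / 4653 ≈ 33.6 → 34

expected recaptures ≈ 34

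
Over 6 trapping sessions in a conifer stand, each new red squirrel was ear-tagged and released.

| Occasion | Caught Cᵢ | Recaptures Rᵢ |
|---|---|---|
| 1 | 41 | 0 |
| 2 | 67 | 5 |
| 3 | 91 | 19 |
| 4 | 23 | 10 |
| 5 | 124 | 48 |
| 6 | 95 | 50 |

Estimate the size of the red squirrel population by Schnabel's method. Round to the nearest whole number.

N ≈ 489

Marked at large before each occasion: Mᵢ = Σⱼ<ᵢ (Cⱼ − Rⱼ) → M1=0, M2=41, M3=103, M4=175, M5=188, M6=264
Σ MᵢCᵢ = 0·41 + 41·67 + 103·91 + 175·23 + 188·124 + 264·95 = 0 + 2747 + 9373 + 4025 + 23312 + 25080 = 64537
Σ Rᵢ = 0 + 5 + 19 + 10 + 48 + 50 = 132
N̂ = 64537 / 132 ≈ 488.9 → 489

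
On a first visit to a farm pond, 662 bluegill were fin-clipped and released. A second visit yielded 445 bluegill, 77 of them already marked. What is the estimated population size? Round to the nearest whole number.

Lincoln-Petersen assumes M/N = R/C, so N = M·C / R.
N = (662 × 445) / 77 = 294590 / 77 ≈ 3825.8 → 3826

N ≈ 3826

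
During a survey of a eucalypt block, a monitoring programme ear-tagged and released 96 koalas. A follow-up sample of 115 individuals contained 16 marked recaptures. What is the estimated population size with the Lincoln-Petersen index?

N = (96 × 115) / 16 = 11040 / 16 = 690

N = 690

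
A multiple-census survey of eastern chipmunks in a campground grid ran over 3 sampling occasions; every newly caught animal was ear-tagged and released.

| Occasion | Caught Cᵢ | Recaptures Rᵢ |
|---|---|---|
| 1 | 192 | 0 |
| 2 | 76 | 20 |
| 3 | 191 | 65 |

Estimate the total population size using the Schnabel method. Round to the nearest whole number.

Marked at large before each occasion: Mᵢ = Σⱼ<ᵢ (Cⱼ − Rⱼ) → M1=0, M2=192, M3=248
Σ MᵢCᵢ = 0·192 + 192·76 + 248·191 = 0 + 14592 + 47368 = 61960
Σ Rᵢ = 0 + 20 + 65 = 85
N̂ = 61960 / 85 ≈ 728.9 → 729

N ≈ 729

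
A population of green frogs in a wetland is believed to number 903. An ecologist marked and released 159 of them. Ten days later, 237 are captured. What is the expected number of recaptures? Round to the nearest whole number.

expected recaptures ≈ 42

Expected recaptures E[R] = M·C / N.
E[R] = 159 × 237 / 903 = 37683 / 903 ≈ 41.7 → 42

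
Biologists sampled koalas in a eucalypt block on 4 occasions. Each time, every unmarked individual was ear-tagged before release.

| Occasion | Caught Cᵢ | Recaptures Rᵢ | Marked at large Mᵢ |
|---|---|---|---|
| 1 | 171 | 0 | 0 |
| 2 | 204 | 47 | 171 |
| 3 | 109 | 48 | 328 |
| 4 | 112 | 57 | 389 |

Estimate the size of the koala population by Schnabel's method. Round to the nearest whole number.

Σ MᵢCᵢ = 0·171 + 171·204 + 328·109 + 389·112 = 0 + 34884 + 35752 + 43568 = 114204
Σ Rᵢ = 0 + 47 + 48 + 57 = 152
N̂ = 114204 / 152 ≈ 751.3 → 751

N ≈ 751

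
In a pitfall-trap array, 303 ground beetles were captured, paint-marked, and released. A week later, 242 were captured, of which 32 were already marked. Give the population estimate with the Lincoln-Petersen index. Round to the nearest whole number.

N = (303 × 242) / 32 = 73326 / 32 ≈ 2291.4 → 2291

N ≈ 2291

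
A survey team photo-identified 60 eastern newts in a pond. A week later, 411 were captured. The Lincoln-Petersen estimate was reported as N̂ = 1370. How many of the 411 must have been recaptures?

R = 18

From N = M·C/R: R = M·C / N = 60·411 / 1370 = 24660 / 1370 = 18.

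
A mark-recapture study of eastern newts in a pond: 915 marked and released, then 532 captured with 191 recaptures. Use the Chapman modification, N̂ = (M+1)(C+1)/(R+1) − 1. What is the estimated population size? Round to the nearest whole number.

N ≈ 2542

N̂ = (915+1)(532+1)/(191+1) − 1 = 916·533/192 − 1
= 488228/192 − 1 ≈ 2542.9 − 1 ≈ 2541.9 → 2542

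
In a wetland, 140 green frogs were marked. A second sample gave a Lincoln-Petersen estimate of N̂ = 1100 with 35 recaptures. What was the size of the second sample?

From N = M·C/R: C = N·R / M = 1100·35 / 140 = 38500 / 140 = 275.

C = 275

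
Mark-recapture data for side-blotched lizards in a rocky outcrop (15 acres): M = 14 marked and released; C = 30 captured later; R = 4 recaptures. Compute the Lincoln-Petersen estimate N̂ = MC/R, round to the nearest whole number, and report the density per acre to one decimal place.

N̂ = 14·30/4 = 420/4 = 105
Density = N̂ / area = 105 / 15 = 7.0 per acre

density ≈ 7.0 side-blotched lizards per acre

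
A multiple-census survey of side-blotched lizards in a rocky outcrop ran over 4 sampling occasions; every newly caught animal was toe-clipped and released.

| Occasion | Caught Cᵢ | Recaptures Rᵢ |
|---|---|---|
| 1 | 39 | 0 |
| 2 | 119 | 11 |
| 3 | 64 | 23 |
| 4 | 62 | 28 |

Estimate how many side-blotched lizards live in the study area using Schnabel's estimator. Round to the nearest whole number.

Marked at large before each occasion: Mᵢ = Σⱼ<ᵢ (Cⱼ − Rⱼ) → M1=0, M2=39, M3=147, M4=188
Σ MᵢCᵢ = 0·39 + 39·119 + 147·64 + 188·62 = 0 + 4641 + 9408 + 11656 = 25705
Σ Rᵢ = 0 + 11 + 23 + 28 = 62
N̂ = 25705 / 62 ≈ 414.6 → 415

N ≈ 415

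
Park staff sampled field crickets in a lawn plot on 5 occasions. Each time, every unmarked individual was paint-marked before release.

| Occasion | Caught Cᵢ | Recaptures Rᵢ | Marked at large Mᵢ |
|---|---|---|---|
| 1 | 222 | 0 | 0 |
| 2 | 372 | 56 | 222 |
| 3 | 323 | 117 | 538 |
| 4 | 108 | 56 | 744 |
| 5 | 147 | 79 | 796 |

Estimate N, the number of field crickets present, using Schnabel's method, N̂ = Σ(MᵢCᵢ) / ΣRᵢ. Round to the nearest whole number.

N ≈ 1473

Σ MᵢCᵢ = 0·222 + 222·372 + 538·323 + 744·108 + 796·147 = 0 + 82584 + 173774 + 80352 + 117012 = 453722
Σ Rᵢ = 0 + 56 + 117 + 56 + 79 = 308
N̂ = 453722 / 308 ≈ 1473.1 → 1473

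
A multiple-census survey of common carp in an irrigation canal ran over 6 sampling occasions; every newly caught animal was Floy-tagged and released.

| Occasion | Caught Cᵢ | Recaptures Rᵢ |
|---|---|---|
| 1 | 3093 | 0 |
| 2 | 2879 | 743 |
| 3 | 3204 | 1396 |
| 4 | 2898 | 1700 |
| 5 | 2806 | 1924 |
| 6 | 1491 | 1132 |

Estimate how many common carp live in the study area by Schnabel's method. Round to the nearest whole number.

Marked at large before each occasion: Mᵢ = Σⱼ<ᵢ (Cⱼ − Rⱼ) → M1=0, M2=3093, M3=5229, M4=7037, M5=8235, M6=9117
Σ MᵢCᵢ = 0·3093 + 3093·2879 + 5229·3204 + 7037·2898 + 8235·2806 + 9117·1491 = 0 + 8904747 + 16753716 + 20393226 + 23107410 + 13593447 = 82752546
Σ Rᵢ = 0 + 743 + 1396 + 1700 + 1924 + 1132 = 6895
N̂ = 82752546 / 6895 ≈ 12001.8 → 12002

N ≈ 12,002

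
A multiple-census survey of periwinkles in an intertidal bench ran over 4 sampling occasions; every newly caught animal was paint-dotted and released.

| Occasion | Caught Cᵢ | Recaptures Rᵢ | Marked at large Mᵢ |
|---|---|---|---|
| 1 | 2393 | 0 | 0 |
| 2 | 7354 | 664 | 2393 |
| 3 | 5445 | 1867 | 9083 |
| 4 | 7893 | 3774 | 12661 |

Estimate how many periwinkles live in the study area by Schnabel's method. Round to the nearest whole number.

Σ MᵢCᵢ = 0·2393 + 2393·7354 + 9083·5445 + 12661·7893 = 0 + 17598122 + 49456935 + 99933273 = 166988330
Σ Rᵢ = 0 + 664 + 1867 + 3774 = 6305
N̂ = 166988330 / 6305 ≈ 26485.1 → 26485

N ≈ 26,485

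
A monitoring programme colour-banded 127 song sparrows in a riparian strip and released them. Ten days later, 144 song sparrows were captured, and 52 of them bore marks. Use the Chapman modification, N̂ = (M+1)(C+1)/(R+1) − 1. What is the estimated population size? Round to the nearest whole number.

N ≈ 349

N̂ = (127+1)(144+1)/(52+1) − 1 = 128·145/53 − 1
= 18560/53 − 1 ≈ 350.2 − 1 ≈ 349.2 → 349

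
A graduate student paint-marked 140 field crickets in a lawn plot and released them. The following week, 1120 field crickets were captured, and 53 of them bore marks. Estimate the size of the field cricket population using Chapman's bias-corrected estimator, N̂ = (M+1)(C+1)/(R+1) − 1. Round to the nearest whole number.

N̂ = (140+1)(1120+1)/(53+1) − 1 = 141·1121/54 − 1
= 158061/54 − 1 ≈ 2927.1 − 1 ≈ 2926.1 → 2926

N ≈ 2926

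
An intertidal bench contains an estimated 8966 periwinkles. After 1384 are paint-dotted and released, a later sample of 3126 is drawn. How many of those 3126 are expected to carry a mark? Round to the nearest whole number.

expected recaptures ≈ 483

Expected recaptures E[R] = M·C / N.
E[R] = 1384 × 3126 / 8966 = 4326384 / 8966 ≈ 482.5 → 483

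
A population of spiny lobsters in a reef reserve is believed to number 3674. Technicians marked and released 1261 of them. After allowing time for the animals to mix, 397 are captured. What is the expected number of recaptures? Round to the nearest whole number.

expected recaptures ≈ 136

The marked fraction of the population is 1261/3674, so in a sample of 397 expect C·(M/N) marked.
E[R] = 1261 × 397 / 3674 = 500617 / 3674 ≈ 136.3 → 136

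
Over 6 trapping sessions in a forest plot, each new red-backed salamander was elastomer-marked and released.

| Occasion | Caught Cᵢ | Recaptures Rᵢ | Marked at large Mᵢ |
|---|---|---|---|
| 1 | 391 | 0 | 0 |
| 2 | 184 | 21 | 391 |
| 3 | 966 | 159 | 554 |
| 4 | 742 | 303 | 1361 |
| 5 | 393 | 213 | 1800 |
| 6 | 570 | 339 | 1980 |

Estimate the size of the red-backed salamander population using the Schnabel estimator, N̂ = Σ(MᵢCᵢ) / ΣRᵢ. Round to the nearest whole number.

Σ MᵢCᵢ = 0·391 + 391·184 + 554·966 + 1361·742 + 1800·393 + 1980·570 = 0 + 71944 + 535164 + 1009862 + 707400 + 1128600 = 3452970
Σ Rᵢ = 0 + 21 + 159 + 303 + 213 + 339 = 1035
N̂ = 3452970 / 1035 ≈ 3336.2 → 3336

N ≈ 3336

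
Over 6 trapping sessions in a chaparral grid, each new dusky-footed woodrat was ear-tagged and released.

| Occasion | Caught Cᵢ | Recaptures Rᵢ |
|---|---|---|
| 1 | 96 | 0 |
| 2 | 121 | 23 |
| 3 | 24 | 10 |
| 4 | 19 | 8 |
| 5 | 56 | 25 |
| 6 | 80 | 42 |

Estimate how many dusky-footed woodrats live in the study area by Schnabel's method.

N = 486

Marked at large before each occasion: Mᵢ = Σⱼ<ᵢ (Cⱼ − Rⱼ) → M1=0, M2=96, M3=194, M4=208, M5=219, M6=250
Σ MᵢCᵢ = 0·96 + 96·121 + 194·24 + 208·19 + 219·56 + 250·80 = 0 + 11616 + 4656 + 3952 + 12264 + 20000 = 52488
Σ Rᵢ = 0 + 23 + 10 + 8 + 25 + 42 = 108
N̂ = 52488 / 108 = 486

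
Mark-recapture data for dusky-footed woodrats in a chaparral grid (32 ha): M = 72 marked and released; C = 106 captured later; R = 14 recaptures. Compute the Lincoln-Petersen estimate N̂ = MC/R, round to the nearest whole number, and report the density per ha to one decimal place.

density ≈ 17.0 dusky-footed woodrats per ha

N̂ = 72·106/14 = 7632/14 ≈ 545.1 → 545
Density = N̂ / area = 545 / 32 ≈ 17.03 → 17.0 per ha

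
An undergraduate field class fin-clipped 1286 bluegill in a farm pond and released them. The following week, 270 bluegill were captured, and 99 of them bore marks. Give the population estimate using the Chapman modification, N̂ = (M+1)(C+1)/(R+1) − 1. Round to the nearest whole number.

N ≈ 3487

N̂ = (1286+1)(270+1)/(99+1) − 1 = 1287·271/100 − 1
= 348777/100 − 1 ≈ 3487.8 − 1 ≈ 3486.8 → 3487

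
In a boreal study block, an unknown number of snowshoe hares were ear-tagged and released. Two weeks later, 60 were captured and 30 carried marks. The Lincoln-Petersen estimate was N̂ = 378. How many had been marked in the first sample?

M = 189

From N = M·C/R: M = N·R / C = 378·30 / 60 = 11340 / 60 = 189.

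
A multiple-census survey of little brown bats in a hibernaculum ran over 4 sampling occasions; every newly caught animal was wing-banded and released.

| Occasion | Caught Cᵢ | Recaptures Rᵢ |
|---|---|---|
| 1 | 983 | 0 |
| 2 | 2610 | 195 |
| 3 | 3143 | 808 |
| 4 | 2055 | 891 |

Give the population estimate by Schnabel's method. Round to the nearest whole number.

N ≈ 13,214

Marked at large before each occasion: Mᵢ = Σⱼ<ᵢ (Cⱼ − Rⱼ) → M1=0, M2=983, M3=3398, M4=5733
Σ MᵢCᵢ = 0·983 + 983·2610 + 3398·3143 + 5733·2055 = 0 + 2565630 + 10679914 + 11781315 = 25026859
Σ Rᵢ = 0 + 195 + 808 + 891 = 1894
N̂ = 25026859 / 1894 ≈ 13213.8 → 13214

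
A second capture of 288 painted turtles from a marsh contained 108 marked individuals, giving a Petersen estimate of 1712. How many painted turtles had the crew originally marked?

M = 642

From N = M·C/R: M = N·R / C = 1712·108 / 288 = 184896 / 288 = 642.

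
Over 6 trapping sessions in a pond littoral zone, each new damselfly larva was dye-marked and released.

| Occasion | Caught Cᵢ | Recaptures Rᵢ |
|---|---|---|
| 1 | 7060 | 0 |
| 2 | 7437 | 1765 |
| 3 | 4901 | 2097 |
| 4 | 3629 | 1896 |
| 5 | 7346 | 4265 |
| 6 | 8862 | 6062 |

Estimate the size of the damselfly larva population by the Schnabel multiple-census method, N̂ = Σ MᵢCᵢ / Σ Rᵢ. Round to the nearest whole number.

Marked at large before each occasion: Mᵢ = Σⱼ<ᵢ (Cⱼ − Rⱼ) → M1=0, M2=7060, M3=12732, M4=15536, M5=17269, M6=20350
Σ MᵢCᵢ = 0·7060 + 7060·7437 + 12732·4901 + 15536·3629 + 17269·7346 + 20350·8862 = 0 + 52505220 + 62399532 + 56380144 + 126858074 + 180341700 = 478484670
Σ Rᵢ = 0 + 1765 + 2097 + 1896 + 4265 + 6062 = 16085
N̂ = 478484670 / 16085 ≈ 29747.3 → 29747

N ≈ 29,747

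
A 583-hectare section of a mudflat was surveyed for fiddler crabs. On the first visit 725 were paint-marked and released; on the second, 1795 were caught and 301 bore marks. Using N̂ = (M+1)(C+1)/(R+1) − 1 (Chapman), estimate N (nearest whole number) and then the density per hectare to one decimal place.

density ≈ 7.4 fiddler crabs per hectare

N̂ = 726·1796/302 − 1 = 1303896/302 − 1 ≈ 4316.5 → 4317
Density = N̂ / area = 4317 / 583 ≈ 7.40 → 7.4 per hectare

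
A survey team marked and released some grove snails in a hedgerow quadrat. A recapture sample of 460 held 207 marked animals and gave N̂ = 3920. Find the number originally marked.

From N = M·C/R: M = N·R / C = 3920·207 / 460 = 811440 / 460 = 1764.

M = 1764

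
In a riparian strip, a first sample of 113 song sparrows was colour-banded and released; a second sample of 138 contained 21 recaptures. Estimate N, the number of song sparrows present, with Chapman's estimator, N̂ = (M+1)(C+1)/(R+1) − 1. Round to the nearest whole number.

N ≈ 719

N̂ = (113+1)(138+1)/(21+1) − 1 = 114·139/22 − 1
= 15846/22 − 1 ≈ 720.3 − 1 ≈ 719.3 → 719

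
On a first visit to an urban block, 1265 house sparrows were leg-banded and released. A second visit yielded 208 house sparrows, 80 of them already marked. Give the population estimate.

Lincoln-Petersen assumes M/N = R/C, so N = M·C / R.
N = (1265 × 208) / 80 = 263120 / 80 = 3289

N = 3289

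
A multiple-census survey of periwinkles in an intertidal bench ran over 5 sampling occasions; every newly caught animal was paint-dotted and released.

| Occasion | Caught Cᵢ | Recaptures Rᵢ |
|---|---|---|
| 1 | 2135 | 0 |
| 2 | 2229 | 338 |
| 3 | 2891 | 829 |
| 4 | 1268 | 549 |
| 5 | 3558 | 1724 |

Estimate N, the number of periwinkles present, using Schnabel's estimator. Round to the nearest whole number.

Marked at large before each occasion: Mᵢ = Σⱼ<ᵢ (Cⱼ − Rⱼ) → M1=0, M2=2135, M3=4026, M4=6088, M5=6807
Σ MᵢCᵢ = 0·2135 + 2135·2229 + 4026·2891 + 6088·1268 + 6807·3558 = 0 + 4758915 + 11639166 + 7719584 + 24219306 = 48336971
Σ Rᵢ = 0 + 338 + 829 + 549 + 1724 = 3440
N̂ = 48336971 / 3440 ≈ 14051.4 → 14051

N ≈ 14,051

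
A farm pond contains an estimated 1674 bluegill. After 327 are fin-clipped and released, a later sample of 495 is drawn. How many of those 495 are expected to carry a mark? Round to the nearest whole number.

expected recaptures ≈ 97

The marked fraction of the population is 327/1674, so in a sample of 495 expect C·(M/N) marked.
E[R] = 327 × 495 / 1674 = 161865 / 1674 ≈ 96.7 → 97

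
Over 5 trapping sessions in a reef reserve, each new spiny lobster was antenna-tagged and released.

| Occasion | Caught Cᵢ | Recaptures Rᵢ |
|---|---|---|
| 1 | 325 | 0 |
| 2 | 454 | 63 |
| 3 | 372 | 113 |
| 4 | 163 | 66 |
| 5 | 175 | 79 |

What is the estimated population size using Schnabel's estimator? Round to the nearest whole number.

N ≈ 2369

Marked at large before each occasion: Mᵢ = Σⱼ<ᵢ (Cⱼ − Rⱼ) → M1=0, M2=325, M3=716, M4=975, M5=1072
Σ MᵢCᵢ = 0·325 + 325·454 + 716·372 + 975·163 + 1072·175 = 0 + 147550 + 266352 + 158925 + 187600 = 760427
Σ Rᵢ = 0 + 63 + 113 + 66 + 79 = 321
N̂ = 760427 / 321 ≈ 2368.9 → 2369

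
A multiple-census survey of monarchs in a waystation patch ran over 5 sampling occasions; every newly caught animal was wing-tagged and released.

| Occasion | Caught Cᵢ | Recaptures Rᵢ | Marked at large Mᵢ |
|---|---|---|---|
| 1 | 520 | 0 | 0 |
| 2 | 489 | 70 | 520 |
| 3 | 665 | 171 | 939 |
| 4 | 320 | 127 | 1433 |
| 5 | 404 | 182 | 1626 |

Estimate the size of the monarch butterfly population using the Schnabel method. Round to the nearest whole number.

Σ MᵢCᵢ = 0·520 + 520·489 + 939·665 + 1433·320 + 1626·404 = 0 + 254280 + 624435 + 458560 + 656904 = 1994179
Σ Rᵢ = 0 + 70 + 171 + 127 + 182 = 550
N̂ = 1994179 / 550 ≈ 3625.8 → 3626

N ≈ 3626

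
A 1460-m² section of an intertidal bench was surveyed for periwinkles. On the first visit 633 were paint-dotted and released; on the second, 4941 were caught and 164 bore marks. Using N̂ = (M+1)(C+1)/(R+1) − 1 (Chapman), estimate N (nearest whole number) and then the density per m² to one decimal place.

density ≈ 13.0 periwinkles per m²

N̂ = 634·4942/165 − 1 = 3133228/165 − 1 ≈ 18988.3 → 18988
Density = N̂ / area = 18988 / 1460 ≈ 13.01 → 13.0 per m²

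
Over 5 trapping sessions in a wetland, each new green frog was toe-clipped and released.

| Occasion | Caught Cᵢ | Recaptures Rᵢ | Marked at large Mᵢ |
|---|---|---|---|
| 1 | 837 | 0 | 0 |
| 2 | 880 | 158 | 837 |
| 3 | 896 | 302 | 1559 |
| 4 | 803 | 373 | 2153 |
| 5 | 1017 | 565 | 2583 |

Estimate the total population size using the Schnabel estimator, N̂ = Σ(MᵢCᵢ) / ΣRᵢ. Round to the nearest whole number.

Σ MᵢCᵢ = 0·837 + 837·880 + 1559·896 + 2153·803 + 2583·1017 = 0 + 736560 + 1396864 + 1728859 + 2626911 = 6489194
Σ Rᵢ = 0 + 158 + 302 + 373 + 565 = 1398
N̂ = 6489194 / 1398 ≈ 4641.8 → 4642

N ≈ 4642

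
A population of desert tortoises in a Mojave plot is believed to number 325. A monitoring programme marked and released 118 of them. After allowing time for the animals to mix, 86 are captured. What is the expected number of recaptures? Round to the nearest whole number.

The marked fraction of the population is 118/325, so in a sample of 86 expect C·(M/N) marked.
E[R] = 118 × 86 / 325 = 10148 / 325 ≈ 31.2 → 31

expected recaptures ≈ 31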